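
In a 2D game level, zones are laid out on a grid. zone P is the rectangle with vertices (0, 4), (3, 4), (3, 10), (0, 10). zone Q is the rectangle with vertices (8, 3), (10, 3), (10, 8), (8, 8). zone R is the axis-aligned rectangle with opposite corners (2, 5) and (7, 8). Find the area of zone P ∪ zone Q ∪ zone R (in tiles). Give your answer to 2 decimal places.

40.00

By inclusion–exclusion:
Individual areas: |zone P| = 18, |zone Q| = 10, |zone R| = 15.
|zone P∩zone Q| = 0 (no overlap).
|zone P∩zone R|: x∈[2,3], y∈[5,8] → 1·3 = 3.
|zone Q∩zone R| = 0 (no overlap).
|zone P∩zone Q∩zone R| = 0.
|zone P ∪ zone Q ∪ zone R| = 43 − 3 + 0 = 40.00.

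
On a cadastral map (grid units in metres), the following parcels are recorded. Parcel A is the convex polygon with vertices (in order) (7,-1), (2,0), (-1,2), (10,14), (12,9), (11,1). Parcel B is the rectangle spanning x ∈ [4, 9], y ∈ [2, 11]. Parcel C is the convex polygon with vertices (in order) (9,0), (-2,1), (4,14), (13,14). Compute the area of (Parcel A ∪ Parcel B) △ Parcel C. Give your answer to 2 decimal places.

|Parcel A ∪ Parcel B| = 111.2614.
|(Parcel A ∪ Parcel B) ∩ Parcel C| = 95.6199.
|(Parcel A ∪ Parcel B) △ Parcel C| = 111.2614 + 137.5 − 191.2398 = 57.52.

57.52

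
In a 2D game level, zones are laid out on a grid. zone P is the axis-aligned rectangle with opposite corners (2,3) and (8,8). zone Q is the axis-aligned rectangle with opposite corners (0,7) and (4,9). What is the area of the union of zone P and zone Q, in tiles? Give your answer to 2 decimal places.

By inclusion–exclusion:
Individual areas: |zone P| = 30, |zone Q| = 8.
|zone P∩zone Q|: x∈[2,4], y∈[7,8] → 2·1 = 2.
|zone P ∪ zone Q| = 38 − 2 = 36.00.

36.00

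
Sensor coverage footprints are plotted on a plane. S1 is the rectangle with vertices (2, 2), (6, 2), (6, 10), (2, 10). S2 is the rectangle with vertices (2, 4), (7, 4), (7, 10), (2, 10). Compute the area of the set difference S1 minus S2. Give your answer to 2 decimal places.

8.00

|S1∩S2|: x∈[2,6], y∈[4,10] → 4·6 = 24.
|S1| = 32.
|S1 ∖ S2| = |S1| − |S1∩S2| = 32 − 24 = 8.00.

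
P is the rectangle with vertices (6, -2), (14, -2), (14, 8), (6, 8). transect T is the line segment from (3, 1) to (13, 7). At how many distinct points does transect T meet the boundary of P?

1

The segment meets the boundary at (6,2.8).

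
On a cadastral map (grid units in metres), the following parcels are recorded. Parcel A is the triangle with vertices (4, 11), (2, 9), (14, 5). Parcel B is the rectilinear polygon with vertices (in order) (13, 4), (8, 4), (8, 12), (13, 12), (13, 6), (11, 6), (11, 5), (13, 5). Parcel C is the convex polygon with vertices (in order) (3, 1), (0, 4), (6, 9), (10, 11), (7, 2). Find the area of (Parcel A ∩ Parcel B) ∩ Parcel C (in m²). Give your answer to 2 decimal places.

1.20

The region (Parcel A ∩ Parcel B) ∩ Parcel C is the polygon with vertices (8,8.6), (9,8), (8.6,6.8), (8,7).
By the shoelace formula its area is 1.20.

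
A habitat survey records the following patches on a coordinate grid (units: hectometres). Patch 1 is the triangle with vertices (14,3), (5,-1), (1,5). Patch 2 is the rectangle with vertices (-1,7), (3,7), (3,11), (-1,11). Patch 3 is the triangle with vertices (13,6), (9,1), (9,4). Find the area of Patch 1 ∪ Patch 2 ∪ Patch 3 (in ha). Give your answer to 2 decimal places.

By inclusion–exclusion:
Individual areas: |Patch 1| = 35, |Patch 2| = 16, |Patch 3| = 6.
|Patch 1∩Patch 2| = 0.
|Patch 1∩Patch 3| = 2.7313.
|Patch 2∩Patch 3| = 0.
|Patch 1∩Patch 2∩Patch 3| = 0.
|Patch 1 ∪ Patch 2 ∪ Patch 3| = 57 − 2.7313 + 0 = 54.27.

54.27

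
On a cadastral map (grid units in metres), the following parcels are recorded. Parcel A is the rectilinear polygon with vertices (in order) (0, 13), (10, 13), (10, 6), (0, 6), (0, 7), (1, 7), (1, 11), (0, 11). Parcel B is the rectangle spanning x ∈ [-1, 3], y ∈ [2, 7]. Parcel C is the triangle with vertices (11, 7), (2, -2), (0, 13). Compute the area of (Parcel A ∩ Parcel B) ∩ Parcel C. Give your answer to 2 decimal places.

2.13

The region (Parcel A ∩ Parcel B) ∩ Parcel C is the polygon with vertices (1,7), (3,7), (3,6), (0.933,6), (0.8,7).
By the shoelace formula its area is 2.13.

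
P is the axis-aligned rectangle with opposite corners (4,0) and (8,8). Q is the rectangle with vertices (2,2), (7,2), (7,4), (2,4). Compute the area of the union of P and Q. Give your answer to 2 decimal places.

36.00

By inclusion–exclusion:
Individual areas: |P| = 32, |Q| = 10.
|P∩Q|: x∈[4,7], y∈[2,4] → 3·2 = 6.
|P ∪ Q| = 42 − 6 = 36.00.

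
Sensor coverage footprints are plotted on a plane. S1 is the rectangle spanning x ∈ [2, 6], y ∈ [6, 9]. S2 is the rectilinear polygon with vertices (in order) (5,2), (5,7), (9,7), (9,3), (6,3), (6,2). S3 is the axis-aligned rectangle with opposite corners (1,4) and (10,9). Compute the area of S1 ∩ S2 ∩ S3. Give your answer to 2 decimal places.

1.00

The intersection is the polygon with vertices (5,6), (5,7), (6,7), (6,6).
By the shoelace formula its area is 1.00.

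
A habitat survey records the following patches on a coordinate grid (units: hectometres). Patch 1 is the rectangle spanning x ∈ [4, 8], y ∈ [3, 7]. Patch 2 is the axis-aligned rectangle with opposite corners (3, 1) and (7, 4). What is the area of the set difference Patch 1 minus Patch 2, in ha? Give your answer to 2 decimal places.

13.00

|Patch 1∩Patch 2|: x∈[4,7], y∈[3,4] → 3·1 = 3.
|Patch 1| = 16.
|Patch 1 ∖ Patch 2| = |Patch 1| − |Patch 1∩Patch 2| = 16 − 3 = 13.00.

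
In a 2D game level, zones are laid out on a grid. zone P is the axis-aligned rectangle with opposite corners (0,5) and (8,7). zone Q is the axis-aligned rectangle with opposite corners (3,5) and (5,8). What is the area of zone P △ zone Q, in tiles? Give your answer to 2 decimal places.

14.00

|zone P∩zone Q|: x∈[3,5], y∈[5,7] → 2·2 = 4.
|zone P △ zone Q| = |zone P| + |zone Q| − 2·|zone P∩zone Q| = 16 + 6 − 8 = 14.00.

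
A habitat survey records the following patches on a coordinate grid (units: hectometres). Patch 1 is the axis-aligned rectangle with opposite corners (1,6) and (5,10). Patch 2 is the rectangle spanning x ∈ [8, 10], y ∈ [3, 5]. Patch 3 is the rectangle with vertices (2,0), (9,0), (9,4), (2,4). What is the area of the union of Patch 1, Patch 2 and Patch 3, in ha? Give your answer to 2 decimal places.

By inclusion–exclusion:
Individual areas: |Patch 1| = 16, |Patch 2| = 4, |Patch 3| = 28.
|Patch 1∩Patch 2| = 0 (no overlap).
|Patch 1∩Patch 3| = 0 (no overlap).
|Patch 2∩Patch 3|: x∈[8,9], y∈[3,4] → 1·1 = 1.
|Patch 1∩Patch 2∩Patch 3| = 0.
|Patch 1 ∪ Patch 2 ∪ Patch 3| = 48 − 1 + 0 = 47.00.

47.00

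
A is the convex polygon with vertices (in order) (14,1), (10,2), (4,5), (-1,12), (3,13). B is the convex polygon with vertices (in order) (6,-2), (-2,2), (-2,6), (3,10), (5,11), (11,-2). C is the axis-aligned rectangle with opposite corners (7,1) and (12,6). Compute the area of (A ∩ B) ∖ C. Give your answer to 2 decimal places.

23.24

|A ∩ B| = 26.1447.
|(A ∩ B) ∩ C| = 2.9058.
|(A ∩ B) ∖ C| = 26.1447 − 2.9058 = 23.24.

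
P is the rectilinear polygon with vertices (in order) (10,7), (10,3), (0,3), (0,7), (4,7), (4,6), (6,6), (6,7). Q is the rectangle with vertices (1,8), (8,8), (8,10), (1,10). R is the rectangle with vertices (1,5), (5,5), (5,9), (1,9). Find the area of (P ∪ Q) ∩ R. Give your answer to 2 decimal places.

11.00

|P ∪ Q| = 52.
|(P ∪ Q) ∩ R| = 11.00.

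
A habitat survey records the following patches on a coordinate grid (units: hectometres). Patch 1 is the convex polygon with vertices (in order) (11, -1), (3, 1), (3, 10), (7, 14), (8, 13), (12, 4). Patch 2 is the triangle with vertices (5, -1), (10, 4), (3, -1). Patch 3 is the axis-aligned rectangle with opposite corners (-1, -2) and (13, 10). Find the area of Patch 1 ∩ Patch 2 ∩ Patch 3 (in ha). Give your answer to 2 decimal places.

2.67

The intersection is the polygon with vertices (10,4), (6.2,0.2), (5.074,0.481).
By the shoelace formula its area is 2.67.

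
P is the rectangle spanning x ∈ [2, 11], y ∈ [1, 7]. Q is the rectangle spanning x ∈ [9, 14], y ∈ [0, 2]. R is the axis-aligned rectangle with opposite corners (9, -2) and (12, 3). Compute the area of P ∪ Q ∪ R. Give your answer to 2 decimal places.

By inclusion–exclusion:
Individual areas: |P| = 54, |Q| = 10, |R| = 15.
|P∩Q|: x∈[9,11], y∈[1,2] → 2·1 = 2.
|P∩R|: x∈[9,11], y∈[1,3] → 2·2 = 4.
|Q∩R|: x∈[9,12], y∈[0,2] → 3·2 = 6.
|P∩Q∩R| = 2.
|P ∪ Q ∪ R| = 79 − 12 + 2 = 69.00.

69.00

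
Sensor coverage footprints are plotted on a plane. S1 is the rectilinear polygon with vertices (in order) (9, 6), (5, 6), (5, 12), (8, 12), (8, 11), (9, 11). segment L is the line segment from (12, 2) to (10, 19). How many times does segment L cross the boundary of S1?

The segment lies entirely outside S1 and never meets its boundary.

0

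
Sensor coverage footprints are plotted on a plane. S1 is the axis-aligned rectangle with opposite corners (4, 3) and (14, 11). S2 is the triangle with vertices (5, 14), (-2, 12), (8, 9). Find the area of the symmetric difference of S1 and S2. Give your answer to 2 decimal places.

91.70

|S1| = 80, |S2| = 20.5, |S1∩S2| = 4.4.
|S1 △ S2| = |S1| + |S2| − 2·|S1∩S2| = 80 + 20.5 − 8.8 = 91.70.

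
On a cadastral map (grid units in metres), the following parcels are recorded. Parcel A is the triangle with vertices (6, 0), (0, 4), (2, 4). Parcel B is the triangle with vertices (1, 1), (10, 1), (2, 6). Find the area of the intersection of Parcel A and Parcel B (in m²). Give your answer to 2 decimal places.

3.00

The intersection is the polygon with vertices (1.412,3.059), (1.6,4), (2,4), (5,1), (4.5,1).
By the shoelace formula its area is 3.00.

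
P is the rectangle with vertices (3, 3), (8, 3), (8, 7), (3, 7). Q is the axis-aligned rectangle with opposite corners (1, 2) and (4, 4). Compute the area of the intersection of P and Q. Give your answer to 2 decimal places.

1.00

|P∩Q|: x∈[3,4], y∈[3,4] → 1·1 = 1.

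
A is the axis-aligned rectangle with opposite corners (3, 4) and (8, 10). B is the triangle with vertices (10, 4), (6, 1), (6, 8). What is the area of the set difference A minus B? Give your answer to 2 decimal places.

|A| = 30, |A∩B| = 6.
|A ∖ B| = |A| − |A∩B| = 30 − 6 = 24.00.

24.00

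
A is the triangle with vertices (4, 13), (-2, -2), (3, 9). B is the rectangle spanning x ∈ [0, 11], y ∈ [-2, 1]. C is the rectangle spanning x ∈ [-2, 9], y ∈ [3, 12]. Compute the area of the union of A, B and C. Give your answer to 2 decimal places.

By inclusion–exclusion:
Individual areas: |A| = 4.5, |B| = 33, |C| = 99.
|A∩B| = 0.
|A∩C| = 3.7432.
|B∩C| = 0 (no overlap).
|A∩B∩C| = 0.
|A ∪ B ∪ C| = 136.5 − 3.7432 + 0 = 132.76.

132.76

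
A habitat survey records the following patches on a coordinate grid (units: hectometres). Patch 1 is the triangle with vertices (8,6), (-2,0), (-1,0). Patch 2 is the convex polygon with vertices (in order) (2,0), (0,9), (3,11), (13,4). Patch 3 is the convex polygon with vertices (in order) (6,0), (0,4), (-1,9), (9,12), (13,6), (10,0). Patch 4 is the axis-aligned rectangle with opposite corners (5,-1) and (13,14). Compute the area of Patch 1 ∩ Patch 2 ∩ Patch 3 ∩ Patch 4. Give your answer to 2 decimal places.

0.30

The intersection is the polygon with vertices (8,6), (5,4), (5,4.2).
By the shoelace formula its area is 0.30.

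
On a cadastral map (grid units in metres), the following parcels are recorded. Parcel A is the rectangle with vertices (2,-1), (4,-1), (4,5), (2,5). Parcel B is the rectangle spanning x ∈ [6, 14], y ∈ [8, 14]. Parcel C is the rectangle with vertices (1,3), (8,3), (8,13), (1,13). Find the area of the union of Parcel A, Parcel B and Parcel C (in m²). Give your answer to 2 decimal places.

116.00

By inclusion–exclusion:
Individual areas: |Parcel A| = 12, |Parcel B| = 48, |Parcel C| = 70.
|Parcel A∩Parcel B| = 0 (no overlap).
|Parcel A∩Parcel C|: x∈[2,4], y∈[3,5] → 2·2 = 4.
|Parcel B∩Parcel C|: x∈[6,8], y∈[8,13] → 2·5 = 10.
|Parcel A∩Parcel B∩Parcel C| = 0.
|Parcel A ∪ Parcel B ∪ Parcel C| = 130 − 14 + 0 = 116.00.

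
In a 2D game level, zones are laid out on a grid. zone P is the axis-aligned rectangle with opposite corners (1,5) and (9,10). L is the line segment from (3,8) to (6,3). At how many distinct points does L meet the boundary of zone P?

1

The segment meets the boundary at (4.8,5).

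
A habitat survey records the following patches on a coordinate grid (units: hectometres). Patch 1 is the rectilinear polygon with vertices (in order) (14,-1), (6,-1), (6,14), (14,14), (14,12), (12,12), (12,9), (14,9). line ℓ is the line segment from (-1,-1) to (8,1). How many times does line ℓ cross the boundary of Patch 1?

1

The segment meets the boundary at (6,0.556).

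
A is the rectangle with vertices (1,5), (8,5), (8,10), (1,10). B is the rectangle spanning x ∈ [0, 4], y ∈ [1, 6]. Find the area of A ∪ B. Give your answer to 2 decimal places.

By inclusion–exclusion:
Individual areas: |A| = 35, |B| = 20.
|A∩B|: x∈[1,4], y∈[5,6] → 3·1 = 3.
|A ∪ B| = 55 − 3 = 52.00.

52.00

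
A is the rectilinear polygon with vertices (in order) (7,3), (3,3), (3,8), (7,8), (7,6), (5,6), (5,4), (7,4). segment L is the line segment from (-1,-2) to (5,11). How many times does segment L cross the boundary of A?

2

The segment meets the boundary at (3,6.667), (3.615,8).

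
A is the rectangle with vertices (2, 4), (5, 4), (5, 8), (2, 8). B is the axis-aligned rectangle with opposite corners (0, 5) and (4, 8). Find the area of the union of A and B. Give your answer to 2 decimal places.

By inclusion–exclusion:
Individual areas: |A| = 12, |B| = 12.
|A∩B|: x∈[2,4], y∈[5,8] → 2·3 = 6.
|A ∪ B| = 24 − 6 = 18.00.

18.00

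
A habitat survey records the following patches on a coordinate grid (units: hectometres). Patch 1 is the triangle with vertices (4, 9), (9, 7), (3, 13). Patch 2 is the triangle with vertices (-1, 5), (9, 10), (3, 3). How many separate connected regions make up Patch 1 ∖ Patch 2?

Patch 1 ∖ Patch 2 splits into 2 disjoint pieces (area 7, area 0.7954).

2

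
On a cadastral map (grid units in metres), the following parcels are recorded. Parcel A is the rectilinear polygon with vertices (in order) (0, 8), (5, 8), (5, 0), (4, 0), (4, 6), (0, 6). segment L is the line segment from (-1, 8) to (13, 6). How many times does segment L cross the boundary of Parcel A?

2

The segment meets the boundary at (5,7.143), (0,7.857).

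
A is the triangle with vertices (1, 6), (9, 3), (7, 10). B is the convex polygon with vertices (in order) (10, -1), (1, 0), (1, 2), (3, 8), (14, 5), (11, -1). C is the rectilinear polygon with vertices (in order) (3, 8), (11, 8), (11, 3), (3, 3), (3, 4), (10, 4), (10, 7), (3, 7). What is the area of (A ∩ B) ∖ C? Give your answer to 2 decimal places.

|A ∩ B| = 17.3766.
|(A ∩ B) ∩ C| = 2.7873.
|(A ∩ B) ∖ C| = 17.3766 − 2.7873 = 14.59.

14.59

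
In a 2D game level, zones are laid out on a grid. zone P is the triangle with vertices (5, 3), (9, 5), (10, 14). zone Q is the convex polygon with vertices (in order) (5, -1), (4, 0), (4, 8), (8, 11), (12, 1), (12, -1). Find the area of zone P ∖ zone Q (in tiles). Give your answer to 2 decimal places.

|zone P| = 17, |zone P∩zone Q| = 12.9741.
|zone P ∖ zone Q| = |zone P| − |zone P∩zone Q| = 17 − 12.9741 = 4.03.

4.03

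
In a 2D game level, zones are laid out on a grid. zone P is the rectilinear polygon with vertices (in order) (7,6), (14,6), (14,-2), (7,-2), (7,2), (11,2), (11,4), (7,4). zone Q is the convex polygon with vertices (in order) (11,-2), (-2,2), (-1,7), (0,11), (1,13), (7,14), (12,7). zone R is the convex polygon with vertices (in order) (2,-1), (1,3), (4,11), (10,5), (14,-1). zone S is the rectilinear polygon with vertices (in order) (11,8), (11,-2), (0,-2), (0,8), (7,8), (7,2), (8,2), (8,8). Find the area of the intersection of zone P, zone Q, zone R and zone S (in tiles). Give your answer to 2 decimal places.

15.75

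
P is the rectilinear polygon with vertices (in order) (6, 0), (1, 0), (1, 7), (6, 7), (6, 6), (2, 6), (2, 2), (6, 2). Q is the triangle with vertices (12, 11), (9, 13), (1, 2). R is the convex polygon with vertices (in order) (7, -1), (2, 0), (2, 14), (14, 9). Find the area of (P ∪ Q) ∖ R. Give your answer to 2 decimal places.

12.10

|P ∪ Q| = 41.4994.
|(P ∪ Q) ∩ R| = 29.4003.
|(P ∪ Q) ∖ R| = 41.4994 − 29.4003 = 12.10.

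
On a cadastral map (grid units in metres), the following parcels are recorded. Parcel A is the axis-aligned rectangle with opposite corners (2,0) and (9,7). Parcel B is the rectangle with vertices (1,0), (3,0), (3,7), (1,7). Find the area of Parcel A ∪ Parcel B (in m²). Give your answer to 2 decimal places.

56.00

By inclusion–exclusion:
Individual areas: |Parcel A| = 49, |Parcel B| = 14.
|Parcel A∩Parcel B|: x∈[2,3], y∈[0,7] → 1·7 = 7.
|Parcel A ∪ Parcel B| = 63 − 7 = 56.00.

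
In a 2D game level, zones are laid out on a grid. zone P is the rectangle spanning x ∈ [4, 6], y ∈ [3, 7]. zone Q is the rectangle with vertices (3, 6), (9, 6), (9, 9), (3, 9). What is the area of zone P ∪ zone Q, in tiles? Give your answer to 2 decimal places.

By inclusion–exclusion:
Individual areas: |zone P| = 8, |zone Q| = 18.
|zone P∩zone Q|: x∈[4,6], y∈[6,7] → 2·1 = 2.
|zone P ∪ zone Q| = 26 − 2 = 24.00.

24.00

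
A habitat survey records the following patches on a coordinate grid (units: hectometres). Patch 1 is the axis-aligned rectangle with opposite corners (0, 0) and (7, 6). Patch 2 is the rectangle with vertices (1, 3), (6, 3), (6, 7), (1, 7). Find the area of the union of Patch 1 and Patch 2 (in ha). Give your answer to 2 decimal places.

47.00

By inclusion–exclusion:
Individual areas: |Patch 1| = 42, |Patch 2| = 20.
|Patch 1∩Patch 2|: x∈[1,6], y∈[3,6] → 5·3 = 15.
|Patch 1 ∪ Patch 2| = 62 − 15 = 47.00.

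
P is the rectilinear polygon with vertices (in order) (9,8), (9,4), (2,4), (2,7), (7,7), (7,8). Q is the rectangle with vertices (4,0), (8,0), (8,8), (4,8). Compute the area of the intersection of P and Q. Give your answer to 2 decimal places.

The intersection is the polygon with vertices (4,4), (4,7), (7,7), (7,8), (8,8), (8,4).
By the shoelace formula its area is 13.00.

13.00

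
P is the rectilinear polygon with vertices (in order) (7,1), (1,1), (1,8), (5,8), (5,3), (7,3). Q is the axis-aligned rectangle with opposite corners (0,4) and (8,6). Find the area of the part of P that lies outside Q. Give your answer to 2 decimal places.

|P| = 32, |P∩Q| = 8.
|P ∖ Q| = |P| − |P∩Q| = 32 − 8 = 24.00.

24.00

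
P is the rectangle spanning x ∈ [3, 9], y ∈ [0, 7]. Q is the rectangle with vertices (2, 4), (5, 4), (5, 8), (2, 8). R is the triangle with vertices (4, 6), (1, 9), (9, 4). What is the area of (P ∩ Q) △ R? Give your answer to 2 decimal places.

7.50

|P ∩ Q| = 6.
|(P ∩ Q) ∩ R| = 1.5.
|(P ∩ Q) △ R| = 6 + 4.5 − 3 = 7.50.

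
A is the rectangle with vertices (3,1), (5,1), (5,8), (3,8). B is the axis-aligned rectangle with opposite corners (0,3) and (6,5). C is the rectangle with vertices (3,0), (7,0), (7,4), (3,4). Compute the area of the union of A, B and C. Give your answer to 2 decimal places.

By inclusion–exclusion:
Individual areas: |A| = 14, |B| = 12, |C| = 16.
|A∩B|: x∈[3,5], y∈[3,5] → 2·2 = 4.
|A∩C|: x∈[3,5], y∈[1,4] → 2·3 = 6.
|B∩C|: x∈[3,6], y∈[3,4] → 3·1 = 3.
|A∩B∩C| = 2.
|A ∪ B ∪ C| = 42 − 13 + 2 = 31.00.

31.00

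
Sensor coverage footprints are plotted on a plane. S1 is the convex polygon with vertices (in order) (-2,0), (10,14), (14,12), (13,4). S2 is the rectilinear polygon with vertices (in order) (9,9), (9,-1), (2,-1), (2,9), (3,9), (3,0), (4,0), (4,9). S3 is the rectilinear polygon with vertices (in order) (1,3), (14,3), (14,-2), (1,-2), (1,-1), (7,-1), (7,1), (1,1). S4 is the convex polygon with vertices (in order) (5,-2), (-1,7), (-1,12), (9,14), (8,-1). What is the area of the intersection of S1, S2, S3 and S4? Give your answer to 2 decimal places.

4.76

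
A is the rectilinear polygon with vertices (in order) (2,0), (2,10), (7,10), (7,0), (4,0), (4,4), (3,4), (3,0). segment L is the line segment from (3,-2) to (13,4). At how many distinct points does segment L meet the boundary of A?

The segment meets the boundary at (7,0.4), (6.333,0).

2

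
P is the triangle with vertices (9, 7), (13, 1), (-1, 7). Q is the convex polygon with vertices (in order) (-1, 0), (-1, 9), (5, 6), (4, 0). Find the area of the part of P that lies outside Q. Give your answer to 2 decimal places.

23.48

|P| = 30, |P∩Q| = 6.5222.
|P ∖ Q| = |P| − |P∩Q| = 30 − 6.5222 = 23.48.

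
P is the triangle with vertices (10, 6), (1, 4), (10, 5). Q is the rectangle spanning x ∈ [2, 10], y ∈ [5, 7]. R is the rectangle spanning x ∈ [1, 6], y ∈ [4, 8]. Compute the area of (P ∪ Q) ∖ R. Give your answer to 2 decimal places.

8.89

|P ∪ Q| = 18.25.
|(P ∪ Q) ∩ R| = 9.3611.
|(P ∪ Q) ∖ R| = 18.25 − 9.3611 = 8.89.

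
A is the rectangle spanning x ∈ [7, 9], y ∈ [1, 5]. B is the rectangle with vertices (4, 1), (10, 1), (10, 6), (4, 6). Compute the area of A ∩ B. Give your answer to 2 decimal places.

8.00

|A∩B|: x∈[7,9], y∈[1,5] → 2·4 = 8.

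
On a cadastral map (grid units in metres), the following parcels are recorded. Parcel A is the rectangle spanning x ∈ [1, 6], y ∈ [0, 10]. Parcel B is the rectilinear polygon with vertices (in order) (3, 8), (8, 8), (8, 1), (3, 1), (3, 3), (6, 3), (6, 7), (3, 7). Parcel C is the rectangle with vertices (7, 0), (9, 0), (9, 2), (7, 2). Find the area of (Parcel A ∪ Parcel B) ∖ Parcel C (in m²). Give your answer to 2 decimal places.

63.00

|Parcel A ∪ Parcel B| = 64.
|(Parcel A ∪ Parcel B) ∩ Parcel C| = 1.
|(Parcel A ∪ Parcel B) ∖ Parcel C| = 64 − 1 = 63.00.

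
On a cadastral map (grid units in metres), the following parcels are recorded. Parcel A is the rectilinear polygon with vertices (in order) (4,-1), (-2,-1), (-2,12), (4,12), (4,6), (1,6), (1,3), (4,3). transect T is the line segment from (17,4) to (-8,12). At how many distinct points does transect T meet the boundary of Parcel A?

The segment meets the boundary at (-2,10.08), (4,8.16).

2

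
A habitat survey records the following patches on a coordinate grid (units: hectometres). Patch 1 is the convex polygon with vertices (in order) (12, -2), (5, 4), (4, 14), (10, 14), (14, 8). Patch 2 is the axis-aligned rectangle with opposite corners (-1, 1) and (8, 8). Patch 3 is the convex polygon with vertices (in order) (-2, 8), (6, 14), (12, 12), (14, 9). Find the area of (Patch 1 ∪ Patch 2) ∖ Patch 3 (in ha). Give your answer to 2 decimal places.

|Patch 1 ∪ Patch 2| = 152.3429.
|(Patch 1 ∪ Patch 2) ∩ Patch 3| = 35.0489.
|(Patch 1 ∪ Patch 2) ∖ Patch 3| = 152.3429 − 35.0489 = 117.29.

117.29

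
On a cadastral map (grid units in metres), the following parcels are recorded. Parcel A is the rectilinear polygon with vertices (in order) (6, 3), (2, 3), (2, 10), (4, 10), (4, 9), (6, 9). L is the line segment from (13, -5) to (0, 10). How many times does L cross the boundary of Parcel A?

The segment meets the boundary at (2,7.692), (6,3.077).

2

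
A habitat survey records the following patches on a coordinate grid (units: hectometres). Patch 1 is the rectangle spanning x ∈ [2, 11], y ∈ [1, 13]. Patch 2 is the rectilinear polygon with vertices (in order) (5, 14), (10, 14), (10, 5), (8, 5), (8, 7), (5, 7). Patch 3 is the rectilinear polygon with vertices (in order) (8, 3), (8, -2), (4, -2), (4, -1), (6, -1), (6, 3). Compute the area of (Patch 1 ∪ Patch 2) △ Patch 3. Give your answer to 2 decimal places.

117.00

|Patch 1 ∪ Patch 2| = 113.
|(Patch 1 ∪ Patch 2) ∩ Patch 3| = 4.
|(Patch 1 ∪ Patch 2) △ Patch 3| = 113 + 12 − 8 = 117.00.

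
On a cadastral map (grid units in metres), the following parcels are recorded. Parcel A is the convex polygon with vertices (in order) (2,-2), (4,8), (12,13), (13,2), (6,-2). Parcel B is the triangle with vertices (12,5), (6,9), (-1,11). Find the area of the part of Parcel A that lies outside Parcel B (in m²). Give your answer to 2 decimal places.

100.83

|Parcel A| = 105.5, |Parcel A∩Parcel B| = 4.667.
|Parcel A ∖ Parcel B| = |Parcel A| − |Parcel A∩Parcel B| = 105.5 − 4.667 = 100.83.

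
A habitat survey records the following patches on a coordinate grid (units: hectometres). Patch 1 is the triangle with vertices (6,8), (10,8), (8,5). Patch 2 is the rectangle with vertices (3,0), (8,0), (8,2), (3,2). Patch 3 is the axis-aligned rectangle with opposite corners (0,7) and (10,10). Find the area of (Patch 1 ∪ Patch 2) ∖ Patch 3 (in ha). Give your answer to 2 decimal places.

12.67

|Patch 1 ∪ Patch 2| = 16.
|(Patch 1 ∪ Patch 2) ∩ Patch 3| = 3.3333.
|(Patch 1 ∪ Patch 2) ∖ Patch 3| = 16 − 3.3333 = 12.67.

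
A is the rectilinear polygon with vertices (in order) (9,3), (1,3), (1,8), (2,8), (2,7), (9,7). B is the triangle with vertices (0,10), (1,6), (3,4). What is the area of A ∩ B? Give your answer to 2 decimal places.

2.00

The intersection is the polygon with vertices (1,8), (3,4), (1,6).
By the shoelace formula its area is 2.00.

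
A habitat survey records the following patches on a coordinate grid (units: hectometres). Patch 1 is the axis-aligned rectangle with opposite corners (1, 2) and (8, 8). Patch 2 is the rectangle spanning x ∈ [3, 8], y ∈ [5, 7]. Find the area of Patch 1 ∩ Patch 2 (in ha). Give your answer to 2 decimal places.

|Patch 1∩Patch 2|: x∈[3,8], y∈[5,7] → 5·2 = 10.

10.00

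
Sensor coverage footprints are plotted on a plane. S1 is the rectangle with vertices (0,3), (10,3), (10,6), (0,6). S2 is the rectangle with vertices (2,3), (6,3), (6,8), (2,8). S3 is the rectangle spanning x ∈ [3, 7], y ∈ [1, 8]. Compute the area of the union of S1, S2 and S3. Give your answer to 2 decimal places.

48.00

By inclusion–exclusion:
Individual areas: |S1| = 30, |S2| = 20, |S3| = 28.
|S1∩S2|: x∈[2,6], y∈[3,6] → 4·3 = 12.
|S1∩S3|: x∈[3,7], y∈[3,6] → 4·3 = 12.
|S2∩S3|: x∈[3,6], y∈[3,8] → 3·5 = 15.
|S1∩S2∩S3| = 9.
|S1 ∪ S2 ∪ S3| = 78 − 39 + 9 = 48.00.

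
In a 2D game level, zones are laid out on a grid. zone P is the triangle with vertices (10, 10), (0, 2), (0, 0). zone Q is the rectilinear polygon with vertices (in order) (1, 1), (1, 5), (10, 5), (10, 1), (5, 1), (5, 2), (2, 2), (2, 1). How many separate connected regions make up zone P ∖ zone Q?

zone P ∖ zone Q splits into 2 disjoint pieces (area 3.125, area 1.9).

2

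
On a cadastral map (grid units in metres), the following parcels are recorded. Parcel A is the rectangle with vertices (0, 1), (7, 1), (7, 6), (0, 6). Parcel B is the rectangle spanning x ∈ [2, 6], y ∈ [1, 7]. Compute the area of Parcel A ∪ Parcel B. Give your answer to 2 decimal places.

39.00

By inclusion–exclusion:
Individual areas: |Parcel A| = 35, |Parcel B| = 24.
|Parcel A∩Parcel B|: x∈[2,6], y∈[1,6] → 4·5 = 20.
|Parcel A ∪ Parcel B| = 59 − 20 = 39.00.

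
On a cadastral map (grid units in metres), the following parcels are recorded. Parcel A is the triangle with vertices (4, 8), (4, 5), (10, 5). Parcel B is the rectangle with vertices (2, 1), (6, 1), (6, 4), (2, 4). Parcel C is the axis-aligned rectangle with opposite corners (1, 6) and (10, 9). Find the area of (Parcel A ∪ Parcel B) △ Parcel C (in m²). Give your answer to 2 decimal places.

|Parcel A ∪ Parcel B| = 21.
|(Parcel A ∪ Parcel B) ∩ Parcel C| = 4.
|(Parcel A ∪ Parcel B) △ Parcel C| = 21 + 27 − 8 = 40.00.

40.00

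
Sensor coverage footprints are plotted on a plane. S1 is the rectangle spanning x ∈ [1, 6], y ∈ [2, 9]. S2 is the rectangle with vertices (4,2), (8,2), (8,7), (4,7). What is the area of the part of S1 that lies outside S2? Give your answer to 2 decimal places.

|S1∩S2|: x∈[4,6], y∈[2,7] → 2·5 = 10.
|S1| = 35.
|S1 ∖ S2| = |S1| − |S1∩S2| = 35 − 10 = 25.00.

25.00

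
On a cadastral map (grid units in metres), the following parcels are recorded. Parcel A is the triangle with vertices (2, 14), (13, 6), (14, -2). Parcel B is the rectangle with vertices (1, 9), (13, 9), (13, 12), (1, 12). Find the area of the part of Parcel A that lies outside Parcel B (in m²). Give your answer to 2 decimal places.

|Parcel A| = 40, |Parcel A∩Parcel B| = 6.5625.
|Parcel A ∖ Parcel B| = |Parcel A| − |Parcel A∩Parcel B| = 40 − 6.5625 = 33.44.

33.44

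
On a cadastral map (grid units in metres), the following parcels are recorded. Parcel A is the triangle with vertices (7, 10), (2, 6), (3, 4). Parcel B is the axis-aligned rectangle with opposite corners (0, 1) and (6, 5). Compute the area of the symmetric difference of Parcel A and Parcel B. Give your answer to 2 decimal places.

29.83

|Parcel A| = 7, |Parcel B| = 24, |Parcel A∩Parcel B| = 0.5833.
|Parcel A △ Parcel B| = |Parcel A| + |Parcel B| − 2·|Parcel A∩Parcel B| = 7 + 24 − 1.1667 = 29.83.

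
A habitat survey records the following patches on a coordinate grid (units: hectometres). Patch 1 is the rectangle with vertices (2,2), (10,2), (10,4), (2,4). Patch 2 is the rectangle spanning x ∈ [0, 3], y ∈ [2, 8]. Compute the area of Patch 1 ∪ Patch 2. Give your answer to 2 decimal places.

By inclusion–exclusion:
Individual areas: |Patch 1| = 16, |Patch 2| = 18.
|Patch 1∩Patch 2|: x∈[2,3], y∈[2,4] → 1·2 = 2.
|Patch 1 ∪ Patch 2| = 34 − 2 = 32.00.

32.00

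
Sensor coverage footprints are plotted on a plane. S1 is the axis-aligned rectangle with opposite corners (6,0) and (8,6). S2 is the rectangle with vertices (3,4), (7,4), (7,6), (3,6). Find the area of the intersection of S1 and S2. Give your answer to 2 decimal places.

2.00

|S1∩S2|: x∈[6,7], y∈[4,6] → 1·2 = 2.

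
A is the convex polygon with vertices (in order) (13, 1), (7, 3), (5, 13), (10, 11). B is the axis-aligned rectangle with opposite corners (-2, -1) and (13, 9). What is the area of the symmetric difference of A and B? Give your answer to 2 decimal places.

128.00

|A| = 50, |B| = 150, |A∩B| = 36.
|A △ B| = |A| + |B| − 2·|A∩B| = 50 + 150 − 72 = 128.00.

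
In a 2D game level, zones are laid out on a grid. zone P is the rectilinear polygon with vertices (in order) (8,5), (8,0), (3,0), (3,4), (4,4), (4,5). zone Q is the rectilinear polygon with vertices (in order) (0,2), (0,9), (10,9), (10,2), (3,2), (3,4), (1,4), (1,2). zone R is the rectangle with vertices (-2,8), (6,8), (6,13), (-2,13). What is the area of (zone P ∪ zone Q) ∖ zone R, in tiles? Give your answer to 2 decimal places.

|zone P ∪ zone Q| = 76.
|(zone P ∪ zone Q) ∩ zone R| = 6.
|(zone P ∪ zone Q) ∖ zone R| = 76 − 6 = 70.00.

70.00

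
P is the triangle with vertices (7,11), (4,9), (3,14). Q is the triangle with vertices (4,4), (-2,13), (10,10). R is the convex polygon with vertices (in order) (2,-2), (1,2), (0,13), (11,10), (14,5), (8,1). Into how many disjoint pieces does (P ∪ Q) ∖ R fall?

2

(P ∪ Q) ∖ R splits into 2 disjoint pieces (area 2.9621, area 3.1136).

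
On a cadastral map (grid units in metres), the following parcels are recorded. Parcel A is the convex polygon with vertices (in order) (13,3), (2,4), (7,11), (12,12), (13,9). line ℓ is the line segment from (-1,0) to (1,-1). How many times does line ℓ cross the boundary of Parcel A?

0

The segment lies entirely outside Parcel A and never meets its boundary.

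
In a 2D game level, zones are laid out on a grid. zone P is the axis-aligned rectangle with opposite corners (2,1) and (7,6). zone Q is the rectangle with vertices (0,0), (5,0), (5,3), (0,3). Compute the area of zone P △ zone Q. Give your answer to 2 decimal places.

|zone P∩zone Q|: x∈[2,5], y∈[1,3] → 3·2 = 6.
|zone P △ zone Q| = |zone P| + |zone Q| − 2·|zone P∩zone Q| = 25 + 15 − 12 = 28.00.

28.00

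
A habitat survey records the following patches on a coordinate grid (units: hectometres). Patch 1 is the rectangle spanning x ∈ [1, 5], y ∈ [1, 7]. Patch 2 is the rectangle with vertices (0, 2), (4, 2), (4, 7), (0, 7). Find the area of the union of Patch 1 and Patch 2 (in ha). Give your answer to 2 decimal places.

By inclusion–exclusion:
Individual areas: |Patch 1| = 24, |Patch 2| = 20.
|Patch 1∩Patch 2|: x∈[1,4], y∈[2,7] → 3·5 = 15.
|Patch 1 ∪ Patch 2| = 44 − 15 = 29.00.

29.00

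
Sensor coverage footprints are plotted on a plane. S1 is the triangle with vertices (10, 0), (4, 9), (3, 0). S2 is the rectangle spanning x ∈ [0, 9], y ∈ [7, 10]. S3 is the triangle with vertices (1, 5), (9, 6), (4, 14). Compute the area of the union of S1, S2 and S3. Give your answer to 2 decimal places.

By inclusion–exclusion:
Individual areas: |S1| = 31.5, |S2| = 27, |S3| = 34.5.
|S1∩S2| = 1.5556.
|S1∩S3| = 4.7836.
|S2∩S3| = 15.8125.
|S1∩S2∩S3| = 1.5556.
|S1 ∪ S2 ∪ S3| = 93 − 22.1516 + 1.5556 = 72.40.

72.40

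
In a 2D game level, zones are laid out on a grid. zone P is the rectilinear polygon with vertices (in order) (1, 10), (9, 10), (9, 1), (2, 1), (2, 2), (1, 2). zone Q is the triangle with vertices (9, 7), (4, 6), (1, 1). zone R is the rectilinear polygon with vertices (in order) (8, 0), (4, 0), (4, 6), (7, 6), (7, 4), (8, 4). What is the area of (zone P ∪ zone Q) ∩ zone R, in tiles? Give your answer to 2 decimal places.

The region (zone P ∪ zone Q) ∩ zone R is the polygon with vertices (4,1), (4,6), (7,6), (7,4), (8,4), (8,1).
By the shoelace formula its area is 18.00.

18.00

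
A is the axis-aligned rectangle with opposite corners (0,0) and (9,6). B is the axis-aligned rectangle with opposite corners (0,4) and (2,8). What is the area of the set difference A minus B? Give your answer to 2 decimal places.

|A∩B|: x∈[0,2], y∈[4,6] → 2·2 = 4.
|A| = 54.
|A ∖ B| = |A| − |A∩B| = 54 − 4 = 50.00.

50.00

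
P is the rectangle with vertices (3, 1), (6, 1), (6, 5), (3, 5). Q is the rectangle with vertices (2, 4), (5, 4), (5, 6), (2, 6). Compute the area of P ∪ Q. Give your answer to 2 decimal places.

16.00

By inclusion–exclusion:
Individual areas: |P| = 12, |Q| = 6.
|P∩Q|: x∈[3,5], y∈[4,5] → 2·1 = 2.
|P ∪ Q| = 18 − 2 = 16.00.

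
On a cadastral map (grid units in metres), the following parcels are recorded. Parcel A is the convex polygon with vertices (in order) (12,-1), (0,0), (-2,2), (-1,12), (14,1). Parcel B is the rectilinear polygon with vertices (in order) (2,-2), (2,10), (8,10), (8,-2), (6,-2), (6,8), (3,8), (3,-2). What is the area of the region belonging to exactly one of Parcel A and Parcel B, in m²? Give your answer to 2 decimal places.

|Parcel A| = 108.5, |Parcel B| = 42, |Parcel A∩Parcel B| = 23.8508.
|Parcel A △ Parcel B| = |Parcel A| + |Parcel B| − 2·|Parcel A∩Parcel B| = 108.5 + 42 − 47.7015 = 102.80.

102.80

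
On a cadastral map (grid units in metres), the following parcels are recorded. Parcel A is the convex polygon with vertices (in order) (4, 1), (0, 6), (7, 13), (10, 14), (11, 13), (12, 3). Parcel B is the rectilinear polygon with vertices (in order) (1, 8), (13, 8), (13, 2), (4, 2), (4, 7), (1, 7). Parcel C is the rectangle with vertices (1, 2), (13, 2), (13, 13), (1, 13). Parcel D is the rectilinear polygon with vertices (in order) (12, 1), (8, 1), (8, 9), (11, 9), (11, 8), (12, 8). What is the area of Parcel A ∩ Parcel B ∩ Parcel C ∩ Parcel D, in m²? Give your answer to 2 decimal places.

20.75

The intersection is the polygon with vertices (12,3), (8,2), (8,8), (11,8), (11.5,8).
By the shoelace formula its area is 20.75.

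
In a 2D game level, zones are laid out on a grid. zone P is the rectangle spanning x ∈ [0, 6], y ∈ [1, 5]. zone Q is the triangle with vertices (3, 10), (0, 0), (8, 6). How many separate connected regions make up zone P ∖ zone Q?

2

zone P ∖ zone Q splits into 2 disjoint pieces (area 8.1667, area 3.6).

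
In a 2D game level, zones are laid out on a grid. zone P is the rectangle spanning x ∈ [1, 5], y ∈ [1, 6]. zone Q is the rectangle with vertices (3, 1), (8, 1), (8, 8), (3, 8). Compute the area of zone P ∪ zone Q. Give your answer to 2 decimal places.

45.00

By inclusion–exclusion:
Individual areas: |zone P| = 20, |zone Q| = 35.
|zone P∩zone Q|: x∈[3,5], y∈[1,6] → 2·5 = 10.
|zone P ∪ zone Q| = 55 − 10 = 45.00.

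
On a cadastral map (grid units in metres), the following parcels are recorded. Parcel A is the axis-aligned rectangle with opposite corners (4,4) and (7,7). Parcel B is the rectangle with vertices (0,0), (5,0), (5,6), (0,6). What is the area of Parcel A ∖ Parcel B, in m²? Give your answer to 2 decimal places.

7.00

|Parcel A∩Parcel B|: x∈[4,5], y∈[4,6] → 1·2 = 2.
|Parcel A| = 9.
|Parcel A ∖ Parcel B| = |Parcel A| − |Parcel A∩Parcel B| = 9 − 2 = 7.00.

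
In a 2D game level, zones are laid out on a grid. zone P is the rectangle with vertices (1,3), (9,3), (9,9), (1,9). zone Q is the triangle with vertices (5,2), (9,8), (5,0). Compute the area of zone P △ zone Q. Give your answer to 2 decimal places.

|zone P| = 48, |zone Q| = 4, |zone P∩zone Q| = 2.0833.
|zone P △ zone Q| = |zone P| + |zone Q| − 2·|zone P∩zone Q| = 48 + 4 − 4.1667 = 47.83.

47.83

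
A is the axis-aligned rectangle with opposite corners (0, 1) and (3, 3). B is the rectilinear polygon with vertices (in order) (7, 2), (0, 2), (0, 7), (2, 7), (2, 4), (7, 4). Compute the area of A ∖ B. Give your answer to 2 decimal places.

3.00

|A| = 6, |A∩B| = 3.
|A ∖ B| = |A| − |A∩B| = 6 − 3 = 3.00.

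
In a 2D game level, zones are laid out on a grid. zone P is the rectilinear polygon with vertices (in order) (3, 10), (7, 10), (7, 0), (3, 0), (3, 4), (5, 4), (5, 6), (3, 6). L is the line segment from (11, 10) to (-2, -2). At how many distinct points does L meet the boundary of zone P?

4

The segment meets the boundary at (3,2.615), (4.5,4), (5,4.462), (7,6.308).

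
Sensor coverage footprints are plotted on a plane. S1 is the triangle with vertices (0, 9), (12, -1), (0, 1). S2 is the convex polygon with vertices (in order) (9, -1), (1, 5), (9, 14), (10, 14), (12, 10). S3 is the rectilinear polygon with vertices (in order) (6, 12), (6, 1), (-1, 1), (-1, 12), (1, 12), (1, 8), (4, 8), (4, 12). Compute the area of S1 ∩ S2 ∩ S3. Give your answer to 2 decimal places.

The intersection is the polygon with vertices (1,5), (2.617,6.819), (6,4), (6,1.25).
By the shoelace formula its area is 12.23.

12.23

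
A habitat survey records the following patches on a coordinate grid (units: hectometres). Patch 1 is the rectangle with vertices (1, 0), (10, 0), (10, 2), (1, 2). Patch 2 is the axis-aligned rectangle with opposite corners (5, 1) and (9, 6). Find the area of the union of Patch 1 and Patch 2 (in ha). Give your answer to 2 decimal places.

By inclusion–exclusion:
Individual areas: |Patch 1| = 18, |Patch 2| = 20.
|Patch 1∩Patch 2|: x∈[5,9], y∈[1,2] → 4·1 = 4.
|Patch 1 ∪ Patch 2| = 38 − 4 = 34.00.

34.00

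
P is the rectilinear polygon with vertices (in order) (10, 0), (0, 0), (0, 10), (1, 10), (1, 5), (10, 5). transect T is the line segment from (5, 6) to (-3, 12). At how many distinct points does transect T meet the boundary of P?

2

The segment meets the boundary at (0,9.75), (1,9).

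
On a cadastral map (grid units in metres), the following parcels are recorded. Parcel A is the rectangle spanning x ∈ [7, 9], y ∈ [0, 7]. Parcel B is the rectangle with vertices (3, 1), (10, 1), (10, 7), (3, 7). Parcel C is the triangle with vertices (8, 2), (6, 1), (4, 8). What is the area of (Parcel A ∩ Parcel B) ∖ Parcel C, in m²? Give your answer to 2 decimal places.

|Parcel A ∩ Parcel B| = 12.
|(Parcel A ∩ Parcel B) ∩ Parcel C| = 1.
|(Parcel A ∩ Parcel B) ∖ Parcel C| = 12 − 1 = 11.00.

11.00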